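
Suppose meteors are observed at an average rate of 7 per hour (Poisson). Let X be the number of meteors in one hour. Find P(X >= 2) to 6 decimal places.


P(X>=2) = 1 - P(X<=1) = 1 - (e^(-7)*7^0/0! + e^(-7)*7^1/1!)
≈ 1 - (0.0009118820 + 0.0063831738)
= 1 - 0.0072950558 = 0.9927049442
≈ 0.992705

0.992705


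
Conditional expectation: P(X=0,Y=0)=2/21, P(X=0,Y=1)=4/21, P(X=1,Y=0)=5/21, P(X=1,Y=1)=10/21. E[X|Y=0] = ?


P(Y=0) = 7/21
E[X|Y=0] = (0*2 + 1*5)/7 = 5/7

5/7


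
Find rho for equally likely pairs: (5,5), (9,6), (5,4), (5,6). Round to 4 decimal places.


Cov(X,Y) = 0.7500, Var(X) = 3.0000, Var(Y) = 0.6875
rho = Cov/(sqrt(VarX)*sqrt(VarY)) = 0.5222

0.5222


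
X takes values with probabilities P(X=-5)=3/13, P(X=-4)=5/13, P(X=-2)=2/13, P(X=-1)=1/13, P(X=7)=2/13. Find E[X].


E[X] = sum(x * P(x))
= -5*3/13 - 4*5/13 - 2*2/13 - 1*1/13 + 7*2/13
= -2

-2


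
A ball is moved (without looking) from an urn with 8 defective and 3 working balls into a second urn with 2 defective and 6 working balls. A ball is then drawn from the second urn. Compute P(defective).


P(transfer defective) = 8/11; P(transfer working) = 3/11
If defective transferred: Urn II has 3 defective of 9, so P(defective|defective moved) = 1/3
If working transferred: Urn II has 2 defective of 9, so P(defective|working moved) = 2/9
By total probability: P(defective) = 8/11*1/3 + 3/11*2/9 = 10/33

10/33


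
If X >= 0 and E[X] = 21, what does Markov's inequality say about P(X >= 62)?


Markov: P(X >= a) <= E[X]/a
P(X >= 62) <= 21/62

21/62


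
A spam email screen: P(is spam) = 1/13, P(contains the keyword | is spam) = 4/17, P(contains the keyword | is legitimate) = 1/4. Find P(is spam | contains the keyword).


P(A) = P(A|B)P(B) + P(A|B')P(B') = 4/17*1/13 + 1/4*12/13 = 55/221
P(B|A) = P(A|B)P(B)/P(A) = (4/221)/(55/221) = 4/55

4/55


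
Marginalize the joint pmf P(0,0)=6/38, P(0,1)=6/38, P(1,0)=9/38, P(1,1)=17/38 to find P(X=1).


P(X=1) = P(1,0)+P(1,1) = 9/38 + 17/38 = 26/38 = 13/19

13/19


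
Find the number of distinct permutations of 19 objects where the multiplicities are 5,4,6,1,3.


19! = 121645100408832000
Denominator: 5!=120 * 4!=24 * 6!=720 * 1!=1 * 3!=6
Coefficient = 121645100408832000 / 12441600 = 9777287520

9777287520


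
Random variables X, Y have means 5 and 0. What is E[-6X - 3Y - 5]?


E[-6X - 3Y - 5] = -6*E[X] - 3*E[Y] - 5
= (-6)*(5) + (-3)*(0) + (-5)
= -30 + 0 - 5 = -35

-35


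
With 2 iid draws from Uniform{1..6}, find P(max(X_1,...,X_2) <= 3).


P(max <= 3) = P(all X_i <= 3) = (P(X_1 <= 3))^2
= (3/6)^2 = (1/2)^2 = 1/4

1/4


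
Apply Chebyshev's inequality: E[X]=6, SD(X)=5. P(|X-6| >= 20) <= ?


k = 20/5 = 4
Chebyshev: P(|X-mu| >= k*sigma) <= 1/k^2 = 1/4^2 = 1/16

1/16


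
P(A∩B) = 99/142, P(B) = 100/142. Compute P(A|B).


P(A|B) = P(A∩B)/P(B) = (99/142)/(100/142) = 99/100

99/100


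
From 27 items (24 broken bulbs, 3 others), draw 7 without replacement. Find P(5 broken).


P(X=5) = C(24,5)*C(3,2) / C(27,7)
= 42504*3 / 888030
= 127512/888030 = 28/195

28/195


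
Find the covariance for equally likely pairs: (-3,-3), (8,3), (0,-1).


E[X]=5/3, E[Y]=-1/3, E[XY]=11
Cov(X,Y) = E[XY] - E[X]E[Y] = 11 - 5/3*-1/3 = 104/9

104/9


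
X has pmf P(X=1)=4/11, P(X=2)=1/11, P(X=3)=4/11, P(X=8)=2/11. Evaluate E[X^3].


E[X^3] = sum(x^3 * P(x))
= 1*4/11 + 8*1/11 + 27*4/11 + 512*2/11
= 104

104


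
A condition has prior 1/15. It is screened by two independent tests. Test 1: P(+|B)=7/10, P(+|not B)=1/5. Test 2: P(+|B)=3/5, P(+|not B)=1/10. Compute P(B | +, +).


After test 1: P(+) = 7/10*1/15 + 1/5*14/15 = 7/30
P(B|+) = (7/150)/(7/30) = 1/5
After test 2 (use post1 as new prior): P(+) = 3/5*1/5 + 1/10*4/5 = 1/5
P(B|+,+) = (3/25)/(1/5) = 3/5

3/5


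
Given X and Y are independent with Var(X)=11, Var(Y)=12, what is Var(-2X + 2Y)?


Independence => Cov(X,Y)=0
Var(-2X + 2Y) = (-2)^2*Var(X) + 2^2*Var(Y)
= 4*11 + 4*12 = 92

92


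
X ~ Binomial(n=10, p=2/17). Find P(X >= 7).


P(X>=7) = P(X=7) + P(X=8) + P(X=9) + P(X=10)
= 51840000/2015993900449 + 2592000/2015993900449 + 76800/2015993900449 + 1024/2015993900449
= 54509824/2015993900449

54509824/2015993900449


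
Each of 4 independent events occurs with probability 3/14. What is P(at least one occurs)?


P(at least one) = 1 - P(none)
P(none) = (1 - 3/14)^4 = (11/14)^4 = 14641/38416
P(at least one) = 1 - 14641/38416 = 23775/38416

23775/38416


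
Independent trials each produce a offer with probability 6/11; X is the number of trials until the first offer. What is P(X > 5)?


P(X > 5) = P(first 5 trials all fail) = (1-p)^5 = (5/11)^5 = 3125/161051

3125/161051


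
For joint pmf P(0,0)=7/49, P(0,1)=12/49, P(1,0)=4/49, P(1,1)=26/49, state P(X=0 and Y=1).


Read from table: P(X=0, Y=1) = 12/49

12/49


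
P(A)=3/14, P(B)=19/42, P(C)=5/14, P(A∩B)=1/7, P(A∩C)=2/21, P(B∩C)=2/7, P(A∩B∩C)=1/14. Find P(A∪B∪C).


P(A∪B∪C) = P(A)+P(B)+P(C) - P(AB)-P(AC)-P(BC) + P(ABC)
= 3/14+19/42+5/14 - 1/7-2/21-2/7 + 1/14
= 4/7

4/7


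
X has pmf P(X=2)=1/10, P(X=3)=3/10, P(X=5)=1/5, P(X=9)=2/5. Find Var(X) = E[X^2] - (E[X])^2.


E[X] = 57/10, E[X^2] = 81/2
Var(X) = E[X^2] - (E[X])^2 = 81/2 - (57/10)^2 = 801/100

801/100


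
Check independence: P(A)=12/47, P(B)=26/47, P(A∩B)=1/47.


P(A)*P(B) = 12/47*26/47 = 312/2209
P(A∩B) = 1/47 != 312/2209, so not independent

No, A and B are not independent


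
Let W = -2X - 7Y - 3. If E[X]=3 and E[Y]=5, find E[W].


E[-2X - 7Y - 3] = -2*E[X] - 7*E[Y] - 3
= (-2)*(3) + (-7)*(5) + (-3)
= -6 - 35 - 3 = -44

-44


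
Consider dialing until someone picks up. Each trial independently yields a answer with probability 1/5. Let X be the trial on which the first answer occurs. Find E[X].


For geometric (trials until first success), E[X] = 1/p = 1/(1/5) = 5

5


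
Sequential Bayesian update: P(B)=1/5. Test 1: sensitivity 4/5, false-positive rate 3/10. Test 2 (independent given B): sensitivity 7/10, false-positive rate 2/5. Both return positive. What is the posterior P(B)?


After test 1: P(+) = 4/5*1/5 + 3/10*4/5 = 2/5
P(B|+) = (4/25)/(2/5) = 2/5
After test 2 (use post1 as new prior): P(+) = 7/10*2/5 + 2/5*3/5 = 13/25
P(B|+,+) = (7/25)/(13/25) = 7/13

7/13


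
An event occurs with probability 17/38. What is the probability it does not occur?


P(A') = 1 - P(A) = 1 - 17/38 = 21/38

21/38


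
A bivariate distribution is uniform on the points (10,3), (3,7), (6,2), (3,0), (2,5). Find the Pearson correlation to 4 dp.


Cov(X,Y) = -1.7200, Var(X) = 8.5600, Var(Y) = 5.8400
rho = Cov/(sqrt(VarX)*sqrt(VarY)) = -0.2433

-0.2433


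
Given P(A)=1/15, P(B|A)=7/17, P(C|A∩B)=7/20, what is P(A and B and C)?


P(A∩B∩C) = P(A) * P(B|A) * P(C|A∩B)
= 1/15 * 7/17 * 7/20
= 7/255 * 7/20 = 49/5100

49/5100


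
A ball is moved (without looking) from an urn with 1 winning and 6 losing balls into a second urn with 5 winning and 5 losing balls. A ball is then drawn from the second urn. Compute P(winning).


P(transfer winning) = 1/7; P(transfer losing) = 6/7
If winning transferred: Urn II has 6 winning of 11, so P(winning|winning moved) = 6/11
If losing transferred: Urn II has 5 winning of 11, so P(winning|losing moved) = 5/11
By total probability: P(winning) = 1/7*6/11 + 6/7*5/11 = 36/77

36/77


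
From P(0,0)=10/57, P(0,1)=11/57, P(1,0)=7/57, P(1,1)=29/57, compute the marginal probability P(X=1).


P(X=1) = P(1,0)+P(1,1) = 7/57 + 29/57 = 36/57 = 12/19

12/19


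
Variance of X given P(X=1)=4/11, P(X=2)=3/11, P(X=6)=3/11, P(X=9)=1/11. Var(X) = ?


E[X] = 37/11, E[X^2] = 205/11
Var(X) = E[X^2] - (E[X])^2 = 205/11 - (37/11)^2 = 886/121

886/121


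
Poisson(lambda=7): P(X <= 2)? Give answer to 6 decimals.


P(X<=2) = e^(-7)*7^0/0! + e^(-7)*7^1/1! + e^(-7)*7^2/2!
≈ 0.0009118820 + 0.0063831738 + 0.0223411082
= 0.0296361640
≈ 0.029636

0.029636


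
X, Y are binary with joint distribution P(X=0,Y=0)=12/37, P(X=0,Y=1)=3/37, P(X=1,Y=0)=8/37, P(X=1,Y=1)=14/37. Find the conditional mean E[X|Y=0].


P(Y=0) = 20/37
E[X|Y=0] = (0*12 + 1*8)/20 = 8/20 = 2/5

2/5


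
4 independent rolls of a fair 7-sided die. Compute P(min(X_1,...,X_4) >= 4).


P(min >= 4) = P(all X_i >= 4) = (P(X_1 >= 4))^4
= (4/7)^4 = 256/2401

256/2401


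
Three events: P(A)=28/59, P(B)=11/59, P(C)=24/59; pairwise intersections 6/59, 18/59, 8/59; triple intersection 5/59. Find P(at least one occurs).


P(A∪B∪C) = P(A)+P(B)+P(C) - P(AB)-P(AC)-P(BC) + P(ABC)
= 28/59+11/59+24/59 - 6/59-18/59-8/59 + 5/59
= 36/59

36/59


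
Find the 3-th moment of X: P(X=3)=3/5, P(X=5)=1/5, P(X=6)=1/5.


E[X^3] = sum(x^3 * P(x))
= 27*3/5 + 125*1/5 + 216*1/5
= 422/5

422/5


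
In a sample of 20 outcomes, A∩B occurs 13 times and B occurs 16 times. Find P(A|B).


P(A|B) = P(A∩B)/P(B) = (13/20)/(16/20) = 13/16

13/16


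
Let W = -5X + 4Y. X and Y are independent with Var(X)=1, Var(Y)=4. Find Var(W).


Independence => Cov(X,Y)=0
Var(-5X + 4Y) = (-5)^2*Var(X) + 4^2*Var(Y)
= 25*1 + 16*4 = 89

89


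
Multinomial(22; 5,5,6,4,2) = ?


22! = 1124000727777607680000
Denominator: 5!=120 * 5!=120 * 6!=720 * 4!=24 * 2!=2
Coefficient = 1124000727777607680000 / 497664000 = 2258553417120

2258553417120


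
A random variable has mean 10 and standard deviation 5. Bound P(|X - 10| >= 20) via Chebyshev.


k = 20/5 = 4
Chebyshev: P(|X-mu| >= k*sigma) <= 1/k^2 = 1/4^2 = 1/16

1/16


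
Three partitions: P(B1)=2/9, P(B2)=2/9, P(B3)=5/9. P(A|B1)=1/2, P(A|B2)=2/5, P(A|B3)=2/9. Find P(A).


P(A) = P(A|B1)P(B1) + P(A|B2)P(B2) + P(A|B3)P(B3)
= 1/2*2/9 + 2/5*2/9 + 2/9*5/9
= 1/9 + 4/45 + 10/81 = 131/405

131/405


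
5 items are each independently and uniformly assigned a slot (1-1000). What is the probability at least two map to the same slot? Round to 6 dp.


P(all different) = prod((1000-i)/1000 for i=0..4) = 0.990035
P(at least one match) = 1 - 0.990035 = 0.009965

0.009965


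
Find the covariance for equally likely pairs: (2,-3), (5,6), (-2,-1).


E[X]=5/3, E[Y]=2/3, E[XY]=26/3
Cov(X,Y) = E[XY] - E[X]E[Y] = 26/3 - 5/3*2/3 = 68/9

68/9


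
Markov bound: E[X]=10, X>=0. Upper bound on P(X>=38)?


Markov: P(X >= a) <= E[X]/a
P(X >= 38) <= 10/38 = 5/19

5/19


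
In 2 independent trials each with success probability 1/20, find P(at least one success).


P(at least one) = 1 - P(none)
P(none) = (1 - 1/20)^2 = (19/20)^2 = 361/400
P(at least one) = 1 - 361/400 = 39/400

39/400


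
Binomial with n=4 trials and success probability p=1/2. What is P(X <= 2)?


P(X<=2) = P(X=0) + P(X=1) + P(X=2)
= 1/16 + 1/4 + 3/8
= 11/16

11/16


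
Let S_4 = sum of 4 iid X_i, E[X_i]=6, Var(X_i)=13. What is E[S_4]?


E[S_n] = n*E[X_1] = 4*6 = 24

24


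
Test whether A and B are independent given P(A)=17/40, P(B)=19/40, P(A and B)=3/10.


P(A)*P(B) = 17/40*19/40 = 323/1600
P(A∩B) = 3/10 != 323/1600, so not independent

No, A and B are not independent


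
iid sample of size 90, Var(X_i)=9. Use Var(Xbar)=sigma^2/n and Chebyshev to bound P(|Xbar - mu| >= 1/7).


Var(Xbar) = Var(X)/n = 9/90
Chebyshev: P(|Xbar-mu| >= 1/7) <= Var(Xbar)/(1/7)^2 = (1/10)/(1/49) = 49/10
Bound exceeds 1, so trivial bound: 1

1


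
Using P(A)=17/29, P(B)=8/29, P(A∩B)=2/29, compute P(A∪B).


P(A∪B) = P(A) + P(B) - P(A∩B)
= 17/29 + 8/29 - 2/29 = 23/29

23/29


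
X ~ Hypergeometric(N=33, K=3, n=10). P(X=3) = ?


P(X=3) = C(3,3)*C(30,7) / C(33,10)
= 1*2035800 / 92561040
= 2035800/92561040 = 15/682

15/682


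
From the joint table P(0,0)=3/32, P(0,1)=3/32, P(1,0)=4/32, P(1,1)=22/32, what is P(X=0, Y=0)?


Read from table: P(X=0, Y=0) = 3/32

3/32


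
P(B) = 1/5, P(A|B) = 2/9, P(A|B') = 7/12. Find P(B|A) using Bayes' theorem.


P(A) = P(A|B)P(B) + P(A|B')P(B') = 2/9*1/5 + 7/12*4/5 = 23/45
P(B|A) = P(A|B)P(B)/P(A) = (2/45)/(23/45) = 2/23

2/23


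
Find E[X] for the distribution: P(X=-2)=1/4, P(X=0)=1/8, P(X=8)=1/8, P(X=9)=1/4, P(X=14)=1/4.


E[X] = sum(x * P(x))
= -2*1/4 + 0*1/8 + 8*1/8 + 9*1/4 + 14*1/4
= 25/4

25/4


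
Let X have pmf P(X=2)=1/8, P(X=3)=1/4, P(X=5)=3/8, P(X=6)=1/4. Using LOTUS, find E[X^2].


E[X^2] = sum(g(x)*P(x))
= 4*1/8 + 9*1/4 + 25*3/8 + 36*1/4
= 169/8

169/8


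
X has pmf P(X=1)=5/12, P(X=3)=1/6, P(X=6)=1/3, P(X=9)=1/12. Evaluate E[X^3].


E[X^3] = sum(x^3 * P(x))
= 1*5/12 + 27*1/6 + 216*1/3 + 729*1/12
= 413/3

413/3


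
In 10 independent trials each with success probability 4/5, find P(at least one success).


P(at least one) = 1 - P(none)
P(none) = (1 - 4/5)^10 = (1/5)^10 = 1/9765625
P(at least one) = 1 - 1/9765625 = 9765624/9765625

9765624/9765625


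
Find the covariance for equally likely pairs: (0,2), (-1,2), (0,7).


E[X]=-1/3, E[Y]=11/3, E[XY]=-2/3
Cov(X,Y) = E[XY] - E[X]E[Y] = -2/3 + 1/3*11/3 = 5/9

5/9


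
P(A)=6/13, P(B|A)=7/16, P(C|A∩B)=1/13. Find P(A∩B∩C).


P(A∩B∩C) = P(A) * P(B|A) * P(C|A∩B)
= 6/13 * 7/16 * 1/13
= 21/104 * 1/13 = 21/1352

21/1352


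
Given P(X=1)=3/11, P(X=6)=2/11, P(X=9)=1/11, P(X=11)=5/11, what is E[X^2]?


E[X^2] = sum(g(x)*P(x))
= 1*3/11 + 36*2/11 + 81*1/11 + 121*5/11
= 761/11

761/11


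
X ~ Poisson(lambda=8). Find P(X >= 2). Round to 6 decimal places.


P(X>=2) = 1 - P(X<=1) = 1 - (e^(-8)*8^0/0! + e^(-8)*8^1/1!)
≈ 1 - (0.0003354626 + 0.0026837010)
= 1 - 0.0030191636 = 0.9969808364
≈ 0.996981

0.996981


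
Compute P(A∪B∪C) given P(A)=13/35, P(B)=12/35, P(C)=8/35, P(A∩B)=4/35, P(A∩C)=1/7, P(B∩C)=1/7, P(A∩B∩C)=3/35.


P(A∪B∪C) = P(A)+P(B)+P(C) - P(AB)-P(AC)-P(BC) + P(ABC)
= 13/35+12/35+8/35 - 4/35-1/7-1/7 + 3/35
= 22/35

22/35


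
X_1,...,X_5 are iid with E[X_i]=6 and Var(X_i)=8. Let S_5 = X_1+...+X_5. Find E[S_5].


E[S_n] = n*E[X_1] = 5*6 = 30

30


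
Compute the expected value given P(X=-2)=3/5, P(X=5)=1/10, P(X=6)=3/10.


E[X] = sum(x * P(x))
= -2*3/5 + 5*1/10 + 6*3/10
= 11/10

11/10


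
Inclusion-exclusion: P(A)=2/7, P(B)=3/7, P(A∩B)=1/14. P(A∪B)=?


P(A∪B) = P(A) + P(B) - P(A∩B)
= 2/7 + 3/7 - 1/14 = 9/14

9/14


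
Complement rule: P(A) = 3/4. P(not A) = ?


P(A') = 1 - P(A) = 1 - 3/4 = 1/4

1/4


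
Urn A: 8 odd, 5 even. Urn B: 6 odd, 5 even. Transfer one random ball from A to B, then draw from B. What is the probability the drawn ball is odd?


P(transfer odd) = 8/13; P(transfer even) = 5/13
If odd transferred: Urn II has 7 odd of 12, so P(odd|odd moved) = 7/12
If even transferred: Urn II has 6 odd of 12, so P(odd|even moved) = 1/2
By total probability: P(odd) = 8/13*7/12 + 5/13*1/2 = 43/78

43/78


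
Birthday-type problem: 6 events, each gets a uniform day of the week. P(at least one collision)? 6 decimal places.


P(all different) = prod((7-i)/7 for i=0..5) = 0.042839
P(at least one match) = 1 - 0.042839 = 0.957161

0.957161


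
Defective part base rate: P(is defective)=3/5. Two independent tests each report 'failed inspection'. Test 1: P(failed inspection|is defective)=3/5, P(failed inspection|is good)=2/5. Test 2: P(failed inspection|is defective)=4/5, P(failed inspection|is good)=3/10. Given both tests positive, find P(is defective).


After test 1: P(+) = 3/5*3/5 + 2/5*2/5 = 13/25
P(B|+) = (9/25)/(13/25) = 9/13
After test 2 (use post1 as new prior): P(+) = 4/5*9/13 + 3/10*4/13 = 42/65
P(B|+,+) = (36/65)/(42/65) = 6/7

6/7


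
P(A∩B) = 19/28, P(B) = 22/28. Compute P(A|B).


P(A|B) = P(A∩B)/P(B) = (19/28)/(22/28) = 19/22

19/22


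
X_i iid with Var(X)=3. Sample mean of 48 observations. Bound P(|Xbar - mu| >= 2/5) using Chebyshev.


Var(Xbar) = Var(X)/n = 3/48
Chebyshev: P(|Xbar-mu| >= 2/5) <= Var(Xbar)/(2/5)^2 = (1/16)/(4/25) = 25/64

25/64


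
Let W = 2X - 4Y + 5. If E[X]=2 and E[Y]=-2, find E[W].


E[2X - 4Y + 5] = 2*E[X] - 4*E[Y] + 5
= (2)*(2) + (-4)*(-2) + (5)
= 4 + 8 + 5 = 17

17


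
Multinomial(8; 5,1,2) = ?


8! = 40320
Denominator: 5!=120 * 1!=1 * 2!=2
Coefficient = 40320 / 240 = 168

168


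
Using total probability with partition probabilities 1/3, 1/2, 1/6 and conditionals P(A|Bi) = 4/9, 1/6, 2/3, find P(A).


P(A) = P(A|B1)P(B1) + P(A|B2)P(B2) + P(A|B3)P(B3)
= 4/9*1/3 + 1/6*1/2 + 2/3*1/6
= 4/27 + 1/12 + 1/9 = 37/108

37/108


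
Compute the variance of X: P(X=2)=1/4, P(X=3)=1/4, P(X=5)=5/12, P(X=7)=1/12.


E[X] = 47/12, E[X^2] = 71/4
Var(X) = E[X^2] - (E[X])^2 = 71/4 - (47/12)^2 = 347/144

347/144


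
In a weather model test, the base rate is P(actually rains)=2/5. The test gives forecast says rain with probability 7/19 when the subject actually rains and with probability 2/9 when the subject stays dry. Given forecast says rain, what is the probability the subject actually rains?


P(A) = P(A|B)P(B) + P(A|B')P(B') = 7/19*2/5 + 2/9*3/5 = 16/57
P(B|A) = P(A|B)P(B)/P(A) = (14/95)/(16/57) = 21/40

21/40


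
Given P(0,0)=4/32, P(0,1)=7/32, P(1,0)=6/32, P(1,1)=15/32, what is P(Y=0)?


P(Y=0) = P(0,0)+P(1,0) = 4/32 + 6/32 = 10/32 = 5/16

5/16


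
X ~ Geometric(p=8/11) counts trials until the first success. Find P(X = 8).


P(X=8) = (1-p)^7 * p = (3/11)^7 * 8/11
= 2187/19487171 * 8/11 = 17496/214358881

17496/214358881


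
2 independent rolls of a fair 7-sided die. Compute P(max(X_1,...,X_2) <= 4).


P(max <= 4) = P(all X_i <= 4) = (P(X_1 <= 4))^2
= (4/7)^2 = 16/49

16/49


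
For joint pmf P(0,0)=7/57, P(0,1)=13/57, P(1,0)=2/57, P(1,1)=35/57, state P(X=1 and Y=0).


Read from table: P(X=1, Y=0) = 2/57

2/57


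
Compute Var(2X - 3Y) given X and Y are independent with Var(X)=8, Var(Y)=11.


Independence => Cov(X,Y)=0
Var(2X - 3Y) = 2^2*Var(X) + (-3)^2*Var(Y)
= 4*8 + 9*11 = 131

131


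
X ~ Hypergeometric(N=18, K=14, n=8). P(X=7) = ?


P(X=7) = C(14,7)*C(4,1) / C(18,8)
= 3432*4 / 43758
= 13728/43758 = 16/51

16/51


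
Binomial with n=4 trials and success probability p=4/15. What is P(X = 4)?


P(X=4) = C(4,4) * p^4 * (1-p)^0
= 1 * 256/50625 * 1
= 256/50625

256/50625


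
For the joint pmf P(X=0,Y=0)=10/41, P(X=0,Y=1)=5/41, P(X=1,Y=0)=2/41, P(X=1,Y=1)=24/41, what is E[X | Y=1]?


P(Y=1) = 29/41
E[X|Y=1] = (0*5 + 1*24)/29 = 24/29

24/29


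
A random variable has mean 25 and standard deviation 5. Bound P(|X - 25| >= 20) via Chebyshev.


k = 20/5 = 4
Chebyshev: P(|X-mu| >= k*sigma) <= 1/k^2 = 1/4^2 = 1/16

1/16


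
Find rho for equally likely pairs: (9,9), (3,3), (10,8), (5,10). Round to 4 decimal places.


Cov(X,Y) = 4.3750, Var(X) = 8.1875, Var(Y) = 7.2500
rho = Cov/(sqrt(VarX)*sqrt(VarY)) = 0.5678

0.5678


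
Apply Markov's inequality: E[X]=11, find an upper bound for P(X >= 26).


Markov: P(X >= a) <= E[X]/a
P(X >= 26) <= 11/26

11/26


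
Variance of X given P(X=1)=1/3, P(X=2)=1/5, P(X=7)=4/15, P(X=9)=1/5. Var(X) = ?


E[X] = 22/5, E[X^2] = 152/5
Var(X) = E[X^2] - (E[X])^2 = 152/5 - (22/5)^2 = 276/25

276/25


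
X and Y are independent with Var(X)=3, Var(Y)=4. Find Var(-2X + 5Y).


Independence => Cov(X,Y)=0
Var(-2X + 5Y) = (-2)^2*Var(X) + 5^2*Var(Y)
= 4*3 + 25*4 = 112

112


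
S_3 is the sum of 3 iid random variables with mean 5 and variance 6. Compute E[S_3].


E[S_n] = n*E[X_1] = 3*5 = 15

15


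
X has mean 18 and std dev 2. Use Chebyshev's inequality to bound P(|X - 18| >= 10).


k = 10/2 = 5
Chebyshev: P(|X-mu| >= k*sigma) <= 1/k^2 = 1/5^2 = 1/25

1/25


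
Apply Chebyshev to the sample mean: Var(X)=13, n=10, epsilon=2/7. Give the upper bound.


Var(Xbar) = Var(X)/n = 13/10
Chebyshev: P(|Xbar-mu| >= 2/7) <= Var(Xbar)/(2/7)^2 = (13/10)/(4/49) = 637/40
Bound exceeds 1, so trivial bound: 1

1


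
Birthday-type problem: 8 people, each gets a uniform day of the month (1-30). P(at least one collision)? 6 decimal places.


P(all different) = prod((30-i)/30 for i=0..7) = 0.359686
P(at least one match) = 1 - 0.359686 = 0.640314

0.640314


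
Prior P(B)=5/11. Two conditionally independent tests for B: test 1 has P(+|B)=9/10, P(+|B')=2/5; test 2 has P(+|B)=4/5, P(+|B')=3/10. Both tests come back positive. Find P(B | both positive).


After test 1: P(+) = 9/10*5/11 + 2/5*6/11 = 69/110
P(B|+) = (9/22)/(69/110) = 15/23
After test 2 (use post1 as new prior): P(+) = 4/5*15/23 + 3/10*8/23 = 72/115
P(B|+,+) = (12/23)/(72/115) = 5/6

5/6


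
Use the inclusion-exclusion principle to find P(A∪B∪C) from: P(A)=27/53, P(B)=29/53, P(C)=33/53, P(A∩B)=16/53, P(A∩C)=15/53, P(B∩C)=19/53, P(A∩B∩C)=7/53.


P(A∪B∪C) = P(A)+P(B)+P(C) - P(AB)-P(AC)-P(BC) + P(ABC)
= 27/53+29/53+33/53 - 16/53-15/53-19/53 + 7/53
= 46/53

46/53


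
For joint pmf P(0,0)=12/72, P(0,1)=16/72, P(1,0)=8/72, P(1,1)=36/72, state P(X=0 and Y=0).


Read from table: P(X=0, Y=0) = 12/72 = 1/6

1/6


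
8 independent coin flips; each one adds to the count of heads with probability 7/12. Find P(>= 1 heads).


P(at least one) = 1 - P(none)
P(none) = (1 - 7/12)^8 = (5/12)^8 = 390625/429981696
P(at least one) = 1 - 390625/429981696 = 429591071/429981696

429591071/429981696


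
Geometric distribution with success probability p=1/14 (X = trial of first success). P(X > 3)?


P(X > 3) = P(first 3 trials all fail) = (1-p)^3 = (13/14)^3 = 2197/2744

2197/2744


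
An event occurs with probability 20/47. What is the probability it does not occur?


P(A') = 1 - P(A) = 1 - 20/47 = 27/47

27/47


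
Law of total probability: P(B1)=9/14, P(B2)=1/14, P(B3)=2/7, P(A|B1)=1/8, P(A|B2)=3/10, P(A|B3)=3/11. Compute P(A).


P(A) = P(A|B1)P(B1) + P(A|B2)P(B2) + P(A|B3)P(B3)
= 1/8*9/14 + 3/10*1/14 + 3/11*2/7
= 9/112 + 3/140 + 6/77 = 1107/6160

1107/6160


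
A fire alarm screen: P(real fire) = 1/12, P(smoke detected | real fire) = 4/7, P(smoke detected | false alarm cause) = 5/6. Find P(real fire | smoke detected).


P(A) = P(A|B)P(B) + P(A|B')P(B') = 4/7*1/12 + 5/6*11/12 = 409/504
P(B|A) = P(A|B)P(B)/P(A) = (1/21)/(409/504) = 24/409

24/409


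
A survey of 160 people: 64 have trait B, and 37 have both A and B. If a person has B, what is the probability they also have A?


P(A|B) = P(A∩B)/P(B) = (37/160)/(64/160) = 37/64

37/64


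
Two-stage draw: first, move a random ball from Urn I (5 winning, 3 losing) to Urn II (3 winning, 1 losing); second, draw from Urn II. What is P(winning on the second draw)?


P(transfer winning) = 5/8; P(transfer losing) = 3/8
If winning transferred: Urn II has 4 winning of 5, so P(winning|winning moved) = 4/5
If losing transferred: Urn II has 3 winning of 5, so P(winning|losing moved) = 3/5
By total probability: P(winning) = 5/8*4/5 + 3/8*3/5 = 29/40

29/40


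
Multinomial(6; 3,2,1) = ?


6! = 720
Denominator: 3!=6 * 2!=2 * 1!=1
Coefficient = 720 / 12 = 60

60


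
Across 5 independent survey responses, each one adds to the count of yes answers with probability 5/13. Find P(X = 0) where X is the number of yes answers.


P(X=0) = C(5,0) * p^0 * (1-p)^5
= 1 * 1 * 32768/371293
= 32768/371293

32768/371293


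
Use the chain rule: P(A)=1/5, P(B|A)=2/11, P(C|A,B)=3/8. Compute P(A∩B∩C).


P(A∩B∩C) = P(A) * P(B|A) * P(C|A∩B)
= 1/5 * 2/11 * 3/8
= 2/55 * 3/8 = 3/220

3/220


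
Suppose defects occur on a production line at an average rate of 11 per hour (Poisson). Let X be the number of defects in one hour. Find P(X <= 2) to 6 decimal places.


P(X<=2) = e^(-11)*11^0/0! + e^(-11)*11^1/1! + e^(-11)*11^2/2!
≈ 0.0000167017 + 0.0001837187 + 0.0010104529
= 0.0012108733
≈ 0.001211

0.001211


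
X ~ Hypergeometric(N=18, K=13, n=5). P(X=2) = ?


P(X=2) = C(13,2)*C(5,3) / C(18,5)
= 78*10 / 8568
= 780/8568 = 65/714

65/714


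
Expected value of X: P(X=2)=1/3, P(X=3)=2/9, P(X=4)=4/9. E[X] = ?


E[X] = sum(x * P(x))
= 2*1/3 + 3*2/9 + 4*4/9
= 28/9

28/9


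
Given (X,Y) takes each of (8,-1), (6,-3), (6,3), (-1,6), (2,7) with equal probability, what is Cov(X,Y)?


E[X]=21/5, E[Y]=12/5, E[XY]=0
Cov(X,Y) = E[XY] - E[X]E[Y] = 0 - 21/5*12/5 = -252/25

-252/25


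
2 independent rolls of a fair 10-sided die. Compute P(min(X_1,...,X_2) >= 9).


P(min >= 9) = P(all X_i >= 9) = (P(X_1 >= 9))^2
= (2/10)^2 = (1/5)^2 = 1/25

1/25


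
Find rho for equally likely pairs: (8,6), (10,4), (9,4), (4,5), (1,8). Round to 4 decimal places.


Cov(X,Y) = -4.1600, Var(X) = 11.4400, Var(Y) = 2.2400
rho = Cov/(sqrt(VarX)*sqrt(VarY)) = -0.8218

-0.8218


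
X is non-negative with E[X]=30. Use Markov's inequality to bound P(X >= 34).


Markov: P(X >= a) <= E[X]/a
P(X >= 34) <= 30/34 = 15/17

15/17


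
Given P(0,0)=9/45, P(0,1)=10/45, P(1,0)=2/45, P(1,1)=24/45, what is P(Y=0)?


P(Y=0) = P(0,0)+P(1,0) = 9/45 + 2/45 = 11/45

11/45


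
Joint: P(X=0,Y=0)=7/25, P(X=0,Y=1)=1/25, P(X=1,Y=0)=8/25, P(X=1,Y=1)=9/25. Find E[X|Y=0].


P(Y=0) = 15/25
E[X|Y=0] = (0*7 + 1*8)/15 = 8/15

8/15


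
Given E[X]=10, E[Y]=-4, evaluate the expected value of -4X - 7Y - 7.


E[-4X - 7Y - 7] = -4*E[X] - 7*E[Y] - 7
= (-4)*(10) + (-7)*(-4) + (-7)
= -40 + 28 - 7 = -19

-19


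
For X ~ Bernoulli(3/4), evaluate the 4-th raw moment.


For Bernoulli: X in {0,1}
E[X^4] = 0^4*(1-3/4) + 1^4*3/4 = 3/4

3/4


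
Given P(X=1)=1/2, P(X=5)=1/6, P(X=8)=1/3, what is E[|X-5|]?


E[|X-5|] = sum(g(x)*P(x))
= 4*1/2 + 0*1/6 + 3*1/3
= 3

3


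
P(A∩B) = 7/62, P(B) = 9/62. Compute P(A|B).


P(A|B) = P(A∩B)/P(B) = (7/62)/(9/62) = 7/9

7/9


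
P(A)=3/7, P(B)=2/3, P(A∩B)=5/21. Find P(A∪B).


P(A∪B) = P(A) + P(B) - P(A∩B)
= 3/7 + 2/3 - 5/21 = 6/7

6/7


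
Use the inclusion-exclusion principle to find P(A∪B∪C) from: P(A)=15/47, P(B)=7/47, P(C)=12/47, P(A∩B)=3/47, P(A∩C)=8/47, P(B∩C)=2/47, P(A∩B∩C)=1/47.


P(A∪B∪C) = P(A)+P(B)+P(C) - P(AB)-P(AC)-P(BC) + P(ABC)
= 15/47+7/47+12/47 - 3/47-8/47-2/47 + 1/47
= 22/47

22/47


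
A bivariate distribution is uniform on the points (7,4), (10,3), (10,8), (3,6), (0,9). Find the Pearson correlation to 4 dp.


Cov(X,Y) = -4.8000, Var(X) = 15.6000, Var(Y) = 5.2000
rho = Cov/(sqrt(VarX)*sqrt(VarY)) = -0.5329

-0.5329


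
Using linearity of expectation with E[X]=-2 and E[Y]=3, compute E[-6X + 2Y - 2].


E[-6X + 2Y - 2] = -6*E[X] + 2*E[Y] - 2
= (-6)*(-2) + (2)*(3) + (-2)
= 12 + 6 - 2 = 16

16


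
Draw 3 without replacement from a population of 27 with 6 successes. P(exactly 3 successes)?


P(X=3) = C(6,3)*C(21,0) / C(27,3)
= 20*1 / 2925
= 20/2925 = 4/585

4/585


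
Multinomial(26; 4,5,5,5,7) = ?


26! = 403291461126605635584000000
Denominator: 4!=24 * 5!=120 * 5!=120 * 5!=120 * 7!=5040
Coefficient = 403291461126605635584000000 / 209018880000 = 1929449919196800

1929449919196800


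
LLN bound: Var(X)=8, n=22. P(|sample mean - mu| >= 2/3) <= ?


Var(Xbar) = Var(X)/n = 8/22
Chebyshev: P(|Xbar-mu| >= 2/3) <= Var(Xbar)/(2/3)^2 = (4/11)/(4/9) = 9/11

9/11


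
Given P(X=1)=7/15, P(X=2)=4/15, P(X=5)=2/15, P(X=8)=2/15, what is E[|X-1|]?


E[|X-1|] = sum(g(x)*P(x))
= 0*7/15 + 1*4/15 + 4*2/15 + 7*2/15
= 26/15

26/15


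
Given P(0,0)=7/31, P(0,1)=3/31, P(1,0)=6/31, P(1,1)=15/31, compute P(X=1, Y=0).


Read from table: P(X=1, Y=0) = 6/31

6/31


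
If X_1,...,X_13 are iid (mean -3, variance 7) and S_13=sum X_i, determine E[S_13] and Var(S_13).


E[S_n] = n*mu = 13*-3 = -39
Var(S_n) = n*sigma^2 = 13*7 = 91

E[S_13]=-39, Var(S_13)=91


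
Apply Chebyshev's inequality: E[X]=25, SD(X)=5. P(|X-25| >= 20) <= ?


k = 20/5 = 4
Chebyshev: P(|X-mu| >= k*sigma) <= 1/k^2 = 1/4^2 = 1/16

1/16


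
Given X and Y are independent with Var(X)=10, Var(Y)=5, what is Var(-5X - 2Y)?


Independence => Cov(X,Y)=0
Var(-5X - 2Y) = (-5)^2*Var(X) + (-2)^2*Var(Y)
= 25*10 + 4*5 = 270

270


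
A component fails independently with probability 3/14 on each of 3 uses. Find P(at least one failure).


P(at least one) = 1 - P(none)
P(none) = (1 - 3/14)^3 = (11/14)^3 = 1331/2744
P(at least one) = 1 - 1331/2744 = 1413/2744

1413/2744


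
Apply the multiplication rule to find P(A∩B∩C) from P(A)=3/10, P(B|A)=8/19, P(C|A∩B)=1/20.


P(A∩B∩C) = P(A) * P(B|A) * P(C|A∩B)
= 3/10 * 8/19 * 1/20
= 12/95 * 1/20 = 3/475

3/475


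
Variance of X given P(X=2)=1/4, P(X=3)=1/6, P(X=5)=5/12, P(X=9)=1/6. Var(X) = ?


E[X] = 55/12, E[X^2] = 317/12
Var(X) = E[X^2] - (E[X])^2 = 317/12 - (55/12)^2 = 779/144

779/144


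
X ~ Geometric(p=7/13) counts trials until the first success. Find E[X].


For geometric (trials until first success), E[X] = 1/p = 1/(7/13) = 13/7

13/7


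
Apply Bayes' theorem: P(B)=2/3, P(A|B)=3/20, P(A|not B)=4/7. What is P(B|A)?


P(A) = P(A|B)P(B) + P(A|B')P(B') = 3/20*2/3 + 4/7*1/3 = 61/210
P(B|A) = P(A|B)P(B)/P(A) = (1/10)/(61/210) = 21/61

21/61


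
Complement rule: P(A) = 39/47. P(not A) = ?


P(A') = 1 - P(A) = 1 - 39/47 = 8/47

8/47


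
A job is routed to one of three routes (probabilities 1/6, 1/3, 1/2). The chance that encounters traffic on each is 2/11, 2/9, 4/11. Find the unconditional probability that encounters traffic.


P(A) = P(A|B1)P(B1) + P(A|B2)P(B2) + P(A|B3)P(B3)
= 2/11*1/6 + 2/9*1/3 + 4/11*1/2
= 1/33 + 2/27 + 2/11 = 85/297

85/297


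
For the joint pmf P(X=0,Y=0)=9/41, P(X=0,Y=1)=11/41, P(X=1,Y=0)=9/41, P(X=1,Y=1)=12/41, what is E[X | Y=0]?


P(Y=0) = 18/41
E[X|Y=0] = (0*9 + 1*9)/18 = 9/18 = 1/2

1/2


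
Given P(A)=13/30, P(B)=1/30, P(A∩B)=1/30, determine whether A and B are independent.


P(A)*P(B) = 13/30*1/30 = 13/900
P(A∩B) = 1/30 != 13/900, so not independent

No, A and B are not independent


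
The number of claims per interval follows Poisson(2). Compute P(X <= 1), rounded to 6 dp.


P(X<=1) = e^(-2)*2^0/0! + e^(-2)*2^1/1!
≈ 0.1353352832 + 0.2706705665
= 0.4060058497
≈ 0.406006

0.406006


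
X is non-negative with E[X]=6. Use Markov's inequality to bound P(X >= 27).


Markov: P(X >= a) <= E[X]/a
P(X >= 27) <= 6/27 = 2/9

2/9


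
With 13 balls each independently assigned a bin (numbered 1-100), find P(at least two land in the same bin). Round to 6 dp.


P(all different) = prod((100-i)/100 for i=0..12) = 0.442775
P(at least one match) = 1 - 0.442775 = 0.557225

0.557225


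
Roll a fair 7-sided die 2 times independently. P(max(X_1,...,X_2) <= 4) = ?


P(max <= 4) = P(all X_i <= 4) = (P(X_1 <= 4))^2
= (4/7)^2 = 16/49

16/49


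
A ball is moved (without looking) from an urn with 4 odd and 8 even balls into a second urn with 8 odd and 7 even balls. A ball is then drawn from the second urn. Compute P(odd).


P(transfer odd) = 4/12 = 1/3; P(transfer even) = 2/3
If odd transferred: Urn II has 9 odd of 16, so P(odd|odd moved) = 9/16
If even transferred: Urn II has 8 odd of 16, so P(odd|even moved) = 1/2
By total probability: P(odd) = 1/3*9/16 + 2/3*1/2 = 25/48

25/48


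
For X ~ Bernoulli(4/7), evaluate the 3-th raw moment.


For Bernoulli: X in {0,1}
E[X^3] = 0^3*(1-4/7) + 1^3*4/7 = 4/7

4/7


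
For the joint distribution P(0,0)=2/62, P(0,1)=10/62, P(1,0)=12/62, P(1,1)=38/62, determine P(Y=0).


P(Y=0) = P(0,0)+P(1,0) = 2/62 + 12/62 = 14/62 = 7/31

7/31


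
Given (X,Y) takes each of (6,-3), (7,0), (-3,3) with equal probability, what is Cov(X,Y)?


E[X]=10/3, E[Y]=0, E[XY]=-9
Cov(X,Y) = E[XY] - E[X]E[Y] = -9 - 10/3*0 = -9

-9


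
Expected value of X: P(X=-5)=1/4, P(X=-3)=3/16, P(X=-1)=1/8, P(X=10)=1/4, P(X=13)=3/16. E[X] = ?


E[X] = sum(x * P(x))
= -5*1/4 - 3*3/16 - 1*1/8 + 10*1/4 + 13*3/16
= 3

3


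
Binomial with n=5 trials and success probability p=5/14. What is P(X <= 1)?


P(X<=1) = P(X=0) + P(X=1)
= 59049/537824 + 164025/537824
= 111537/268912

111537/268912


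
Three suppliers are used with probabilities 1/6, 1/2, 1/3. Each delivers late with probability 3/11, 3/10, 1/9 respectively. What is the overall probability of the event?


P(A) = P(A|B1)P(B1) + P(A|B2)P(B2) + P(A|B3)P(B3)
= 3/11*1/6 + 3/10*1/2 + 1/9*1/3
= 1/22 + 3/20 + 1/27 = 1381/5940

1381/5940


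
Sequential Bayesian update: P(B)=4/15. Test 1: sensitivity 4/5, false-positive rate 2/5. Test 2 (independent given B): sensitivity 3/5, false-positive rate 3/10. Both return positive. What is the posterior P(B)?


After test 1: P(+) = 4/5*4/15 + 2/5*11/15 = 38/75
P(B|+) = (16/75)/(38/75) = 8/19
After test 2 (use post1 as new prior): P(+) = 3/5*8/19 + 3/10*11/19 = 81/190
P(B|+,+) = (24/95)/(81/190) = 16/27

16/27


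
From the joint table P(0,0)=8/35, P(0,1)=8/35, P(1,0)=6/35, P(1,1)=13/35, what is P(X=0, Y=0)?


Read from table: P(X=0, Y=0) = 8/35

8/35


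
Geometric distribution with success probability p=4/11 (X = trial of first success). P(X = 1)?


P(X=1) = (1-p)^0 * p = (7/11)^0 * 4/11
= 1 * 4/11 = 4/11

4/11


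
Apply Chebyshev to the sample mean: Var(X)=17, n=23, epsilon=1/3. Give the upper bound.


Var(Xbar) = Var(X)/n = 17/23
Chebyshev: P(|Xbar-mu| >= 1/3) <= Var(Xbar)/(1/3)^2 = (17/23)/(1/9) = 153/23
Bound exceeds 1, so trivial bound: 1

1


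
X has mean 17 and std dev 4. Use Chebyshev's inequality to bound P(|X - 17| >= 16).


k = 16/4 = 4
Chebyshev: P(|X-mu| >= k*sigma) <= 1/k^2 = 1/4^2 = 1/16

1/16


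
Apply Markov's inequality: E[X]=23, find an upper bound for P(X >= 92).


Markov: P(X >= a) <= E[X]/a
P(X >= 92) <= 23/92 = 1/4

1/4


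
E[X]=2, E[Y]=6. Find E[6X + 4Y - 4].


E[6X + 4Y - 4] = 6*E[X] + 4*E[Y] - 4
= (6)*(2) + (4)*(6) + (-4)
= 12 + 24 - 4 = 32

32


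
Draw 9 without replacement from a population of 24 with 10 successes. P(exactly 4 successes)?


P(X=4) = C(10,4)*C(14,5) / C(24,9)
= 210*2002 / 1307504
= 420420/1307504 = 9555/29716

9555/29716


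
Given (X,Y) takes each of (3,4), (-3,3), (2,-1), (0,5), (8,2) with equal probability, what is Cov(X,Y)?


E[X]=2, E[Y]=13/5, E[XY]=17/5
Cov(X,Y) = E[XY] - E[X]E[Y] = 17/5 - 2*13/5 = -9/5

-9/5


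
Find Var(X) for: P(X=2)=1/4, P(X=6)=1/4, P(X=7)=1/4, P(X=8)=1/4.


E[X] = 23/4, E[X^2] = 153/4
Var(X) = E[X^2] - (E[X])^2 = 153/4 - (23/4)^2 = 83/16

83/16


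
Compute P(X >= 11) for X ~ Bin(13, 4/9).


P(X>=11) = P(X=11) + P(X=12) + P(X=13)
= 2726297600/847288609443 + 1090519040/2541865828329 + 67108864/2541865828329
= 3112173568/847288609443

3112173568/847288609443


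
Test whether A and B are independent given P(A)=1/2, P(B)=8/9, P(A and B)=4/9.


P(A)*P(B) = 1/2*8/9 = 4/9
P(A∩B) = 4/9, which equals P(A)P(B), so independent

Yes, A and B are independent


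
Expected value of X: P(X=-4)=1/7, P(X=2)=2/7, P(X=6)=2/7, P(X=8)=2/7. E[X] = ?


E[X] = sum(x * P(x))
= -4*1/7 + 2*2/7 + 6*2/7 + 8*2/7
= 4

4


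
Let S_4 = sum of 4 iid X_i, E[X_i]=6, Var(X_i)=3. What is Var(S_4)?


By independence, Var(S_n) = n*Var(X_1) = 4*3 = 12

12


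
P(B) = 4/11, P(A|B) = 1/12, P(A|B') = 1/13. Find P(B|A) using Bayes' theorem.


P(A) = P(A|B)P(B) + P(A|B')P(B') = 1/12*4/11 + 1/13*7/11 = 34/429
P(B|A) = P(A|B)P(B)/P(A) = (1/33)/(34/429) = 13/34

13/34


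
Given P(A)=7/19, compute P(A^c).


P(A') = 1 - P(A) = 1 - 7/19 = 12/19

12/19


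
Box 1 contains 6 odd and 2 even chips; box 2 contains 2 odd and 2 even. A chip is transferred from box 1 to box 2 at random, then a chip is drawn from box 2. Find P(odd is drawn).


P(transfer odd) = 6/8 = 3/4; P(transfer even) = 1/4
If odd transferred: Urn II has 3 odd of 5, so P(odd|odd moved) = 3/5
If even transferred: Urn II has 2 odd of 5, so P(odd|even moved) = 2/5
By total probability: P(odd) = 3/4*3/5 + 1/4*2/5 = 11/20

11/20


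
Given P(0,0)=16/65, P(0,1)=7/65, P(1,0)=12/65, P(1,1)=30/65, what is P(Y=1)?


P(Y=1) = P(0,1)+P(1,1) = 7/65 + 30/65 = 37/65

37/65


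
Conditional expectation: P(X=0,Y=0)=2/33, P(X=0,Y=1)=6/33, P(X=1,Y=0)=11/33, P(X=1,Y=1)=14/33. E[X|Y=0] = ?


P(Y=0) = 13/33
E[X|Y=0] = (0*2 + 1*11)/13 = 11/13

11/13


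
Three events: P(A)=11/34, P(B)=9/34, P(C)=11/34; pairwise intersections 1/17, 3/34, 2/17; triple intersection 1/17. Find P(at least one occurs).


P(A∪B∪C) = P(A)+P(B)+P(C) - P(AB)-P(AC)-P(BC) + P(ABC)
= 11/34+9/34+11/34 - 1/17-3/34-2/17 + 1/17
= 12/17

12/17


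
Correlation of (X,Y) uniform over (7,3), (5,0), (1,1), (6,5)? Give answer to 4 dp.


Cov(X,Y) = 2.3125, Var(X) = 5.1875, Var(Y) = 3.6875
rho = Cov/(sqrt(VarX)*sqrt(VarY)) = 0.5287

0.5287


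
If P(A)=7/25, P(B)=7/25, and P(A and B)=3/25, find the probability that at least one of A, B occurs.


P(A∪B) = P(A) + P(B) - P(A∩B)
= 7/25 + 7/25 - 3/25 = 11/25

11/25


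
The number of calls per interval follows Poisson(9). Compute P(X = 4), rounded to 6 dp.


P(X=4) = e^(-9) * 9^4 / 4!
≈ 0.0001234098041 * 6561 / 24
≈ 0.033737

0.033737


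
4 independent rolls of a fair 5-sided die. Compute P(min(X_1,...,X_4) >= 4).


P(min >= 4) = P(all X_i >= 4) = (P(X_1 >= 4))^4
= (2/5)^4 = 16/625

16/625


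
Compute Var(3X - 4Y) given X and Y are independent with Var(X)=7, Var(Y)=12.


Independence => Cov(X,Y)=0
Var(3X - 4Y) = 3^2*Var(X) + (-4)^2*Var(Y)
= 9*7 + 16*12 = 255

255


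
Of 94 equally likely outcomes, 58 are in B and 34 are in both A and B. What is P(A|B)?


P(A|B) = P(A∩B)/P(B) = (34/94)/(58/94) = 34/58 = 17/29

17/29


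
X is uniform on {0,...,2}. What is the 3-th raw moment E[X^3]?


E[X^3] = (1/3) * sum(x^3 for x=0..2)
= 9/3 = 3

3


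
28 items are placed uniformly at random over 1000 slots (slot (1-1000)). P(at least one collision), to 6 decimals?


P(all different) = prod((1000-i)/1000 for i=0..27) = 0.682827
P(at least one match) = 1 - 0.682827 = 0.317173

0.317173


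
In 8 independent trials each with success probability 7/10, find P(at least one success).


P(at least one) = 1 - P(none)
P(none) = (1 - 7/10)^8 = (3/10)^8 = 6561/100000000
P(at least one) = 1 - 6561/100000000 = 99993439/100000000

99993439/100000000


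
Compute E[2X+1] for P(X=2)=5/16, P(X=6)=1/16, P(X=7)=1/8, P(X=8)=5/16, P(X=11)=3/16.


E[2X+1] = sum(g(x)*P(x))
= 5*5/16 + 13*1/16 + 15*1/8 + 17*5/16 + 23*3/16
= 111/8

111/8


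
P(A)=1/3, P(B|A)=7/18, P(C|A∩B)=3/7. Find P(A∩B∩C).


P(A∩B∩C) = P(A) * P(B|A) * P(C|A∩B)
= 1/3 * 7/18 * 3/7
= 7/54 * 3/7 = 1/18

1/18


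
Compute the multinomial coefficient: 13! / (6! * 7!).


13! = 6227020800
Denominator: 6!=720 * 7!=5040
Coefficient = 6227020800 / 3628800 = 1716

1716


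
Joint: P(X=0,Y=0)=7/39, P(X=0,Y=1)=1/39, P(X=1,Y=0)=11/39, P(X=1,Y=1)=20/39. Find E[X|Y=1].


P(Y=1) = 21/39
E[X|Y=1] = (0*1 + 1*20)/21 = 20/21

20/21


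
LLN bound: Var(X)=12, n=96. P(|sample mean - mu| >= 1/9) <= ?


Var(Xbar) = Var(X)/n = 12/96
Chebyshev: P(|Xbar-mu| >= 1/9) <= Var(Xbar)/(1/9)^2 = (1/8)/(1/81) = 81/8
Bound exceeds 1, so trivial bound: 1

1


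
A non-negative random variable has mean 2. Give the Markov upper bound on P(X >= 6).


Markov: P(X >= a) <= E[X]/a
P(X >= 6) <= 2/6 = 1/3

1/3


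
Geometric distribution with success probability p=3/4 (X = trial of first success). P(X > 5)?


P(X > 5) = P(first 5 trials all fail) = (1-p)^5 = (1/4)^5 = 1/1024

1/1024


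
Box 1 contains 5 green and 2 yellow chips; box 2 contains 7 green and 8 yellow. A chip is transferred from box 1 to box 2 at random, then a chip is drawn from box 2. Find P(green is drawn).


P(transfer green) = 5/7; P(transfer yellow) = 2/7
If green transferred: Urn II has 8 green of 16, so P(green|green moved) = 1/2
If yellow transferred: Urn II has 7 green of 16, so P(green|yellow moved) = 7/16
By total probability: P(green) = 5/7*1/2 + 2/7*7/16 = 27/56

27/56


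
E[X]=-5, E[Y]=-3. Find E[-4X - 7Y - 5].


E[-4X - 7Y - 5] = -4*E[X] - 7*E[Y] - 5
= (-4)*(-5) + (-7)*(-3) + (-5)
= 20 + 21 - 5 = 36

36


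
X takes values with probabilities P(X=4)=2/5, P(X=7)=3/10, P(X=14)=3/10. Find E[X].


E[X] = sum(x * P(x))
= 4*2/5 + 7*3/10 + 14*3/10
= 79/10

79/10
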